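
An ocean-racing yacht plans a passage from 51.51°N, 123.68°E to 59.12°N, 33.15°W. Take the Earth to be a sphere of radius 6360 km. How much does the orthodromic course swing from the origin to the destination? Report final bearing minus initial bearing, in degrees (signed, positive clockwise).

-152.1°

Initial bearing θ₁ = atan2(sin Δλ cos φ₂, cos φ₁ sin φ₂ − sin φ₁ cos φ₂ cos Δλ) = 347.40°
Final bearing θ₂ = (initial bearing from the destination back to the start) + 180° = 195.34°
Δθ = θ₂ − θ₁ = -152.1°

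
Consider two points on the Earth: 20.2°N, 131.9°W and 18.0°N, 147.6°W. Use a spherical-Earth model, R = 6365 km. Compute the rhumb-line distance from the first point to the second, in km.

1666 km

Rhumb course C = atan2(Δλ, Δψ) with Δψ = ln[tan(π/4+φ₂/2)/tan(π/4+φ₁/2)] = -0.0406, Δλ = -0.2740 → C = 261.56°
d = R·|Δφ| / |cos C| = 6365·0.03840 / 0.14670 = 1666 km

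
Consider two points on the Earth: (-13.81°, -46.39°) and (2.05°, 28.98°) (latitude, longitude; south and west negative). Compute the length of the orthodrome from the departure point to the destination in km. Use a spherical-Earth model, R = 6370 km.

8485 km

Haversine: a = sin²(Δφ/2)+cos φ₁ cos φ₂ sin²(Δλ/2) = 0.38171;  σ = 2·atan2(√a,√(1−a))
σ = 76.315° → d = Rσ = 6370·1.33195 = 8485 km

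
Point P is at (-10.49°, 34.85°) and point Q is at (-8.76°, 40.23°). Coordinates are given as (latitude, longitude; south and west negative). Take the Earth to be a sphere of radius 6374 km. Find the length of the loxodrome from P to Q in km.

Rhumb course C = atan2(Δλ, Δψ) with Δψ = ln[tan(π/4+φ₂/2)/tan(π/4+φ₁/2)] = +0.0306, Δλ = +0.0939 → C = 71.94°
d = R·|Δφ| / |cos C| = 6374·0.03019 / 0.31009 = 621 km

621 km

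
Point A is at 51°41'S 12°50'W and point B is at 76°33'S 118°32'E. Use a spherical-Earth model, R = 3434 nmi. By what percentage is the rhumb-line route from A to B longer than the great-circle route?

Great circle: σ = 0.8396 rad → d_gc = Rσ = 2883.1 nmi
Rhumb: Δφ = -0.4340, Δλ = +2.2928, Δψ = -1.0806, q = Δφ/Δψ = 0.4016 → d_rh = R√(Δφ²+q²Δλ²) = 3495.9 nmi
Excess = (3495.9 − 2883.1) / 2883.1 = 612.8 / 2883.1 = 21.255% ≈ 21.3%

21.3%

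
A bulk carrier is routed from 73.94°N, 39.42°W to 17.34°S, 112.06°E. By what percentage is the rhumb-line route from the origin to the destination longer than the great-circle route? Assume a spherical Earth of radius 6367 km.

15.7%

Great circle: σ = 2.1158 rad → d_gc = Rσ = 13471.4 km
Rhumb: Δφ = -1.5931, Δλ = +2.6438, Δψ = -2.2658, q = Δφ/Δψ = 0.7031 → d_rh = R√(Δφ²+q²Δλ²) = 15587.6 km
Excess = (15587.6 − 13471.4) / 13471.4 = 2116.2 / 13471.4 = 15.71% ≈ 15.7%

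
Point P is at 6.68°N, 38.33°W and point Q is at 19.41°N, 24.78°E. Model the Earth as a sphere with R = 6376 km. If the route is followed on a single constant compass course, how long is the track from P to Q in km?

6972 km

Rhumb course C = atan2(Δλ, Δψ) with Δψ = ln[tan(π/4+φ₂/2)/tan(π/4+φ₁/2)] = +0.2286, Δλ = +1.1015 → C = 78.28°
d = R·|Δφ| / |cos C| = 6376·0.22218 / 0.20320 = 6972 km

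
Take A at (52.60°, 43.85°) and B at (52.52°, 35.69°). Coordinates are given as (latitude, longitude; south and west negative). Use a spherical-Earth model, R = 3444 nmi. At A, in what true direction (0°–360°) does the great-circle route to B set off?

272.3°

N = sin Δλ·cos φ₂ = -0.0864;  D = cos φ₁ sin φ₂ − sin φ₁ cos φ₂ cos Δλ = +0.0035
initial course = atan2(N, D) = 272.32°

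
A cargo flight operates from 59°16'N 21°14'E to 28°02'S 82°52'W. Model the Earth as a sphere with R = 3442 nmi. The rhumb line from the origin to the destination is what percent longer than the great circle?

Great circle: σ = 2.1105 rad → d_gc = Rσ = 7264.3 nmi
Rhumb: Δφ = -1.5237, Δλ = -1.8169, Δψ = -1.8017, q = Δφ/Δψ = 0.8457 → d_rh = R√(Δφ²+q²Δλ²) = 7448.2 nmi
Excess = (7448.2 − 7264.3) / 7264.3 = 183.9 / 7264.3 = 2.53% ≈ 2.5%

2.5%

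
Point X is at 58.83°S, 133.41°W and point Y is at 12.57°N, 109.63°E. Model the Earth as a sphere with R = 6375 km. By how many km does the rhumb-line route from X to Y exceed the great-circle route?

Great circle: cos σ = sin φ₁ sin φ₂ + cos φ₁ cos φ₂ cos Δλ,  σ = 1.9990 rad → d_gc = 12743.7 km
Rhumb line: Δψ = +1.4980, q = Δφ/Δψ = 0.8319, d_rh = R√(Δφ²+q²Δλ²) = 13428.0 km
Excess = 13428.0 − 12743.7 = 684.3 ≈ 684 km

684 km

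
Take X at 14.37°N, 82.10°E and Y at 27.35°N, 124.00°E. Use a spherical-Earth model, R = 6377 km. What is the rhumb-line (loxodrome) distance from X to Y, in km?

Rhumb course C = atan2(Δλ, Δψ) with Δψ = ln[tan(π/4+φ₂/2)/tan(π/4+φ₁/2)] = +0.2431, Δλ = +0.7313 → C = 71.61°
d = R·|Δφ| / |cos C| = 6377·0.22654 / 0.31546 = 4580 km

4580 km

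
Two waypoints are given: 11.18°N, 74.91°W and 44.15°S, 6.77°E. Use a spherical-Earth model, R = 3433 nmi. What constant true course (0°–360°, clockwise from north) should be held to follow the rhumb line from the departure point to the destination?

Δψ = ln[tan(π/4+φ₂/2)/tan(π/4+φ₁/2)] = -1.0569
Δλ = +1.4256 rad (taken the short way round)
course = atan2(Δλ, Δψ) = 126.55°

126.6°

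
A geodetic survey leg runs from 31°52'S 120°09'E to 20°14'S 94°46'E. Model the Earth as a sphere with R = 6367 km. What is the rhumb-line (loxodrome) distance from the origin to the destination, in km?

Δψ = ln[tan(π/4+φ₂/2)/tan(π/4+φ₁/2)] = +0.2266;  Δφ = +0.2030 rad,  Δλ = -0.4430 rad
q = Δφ/Δψ = 0.8961
d = R·√(Δφ² + q²Δλ²) = 6367·0.44591 = 2839 km

2839 km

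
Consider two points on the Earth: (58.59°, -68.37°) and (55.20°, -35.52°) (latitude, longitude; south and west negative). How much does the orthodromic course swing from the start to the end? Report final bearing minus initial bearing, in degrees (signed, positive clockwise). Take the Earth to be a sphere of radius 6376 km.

+27.8°

Initial bearing θ₁ = atan2(sin Δλ cos φ₂, cos φ₁ sin φ₂ − sin φ₁ cos φ₂ cos Δλ) = 86.53°
Final bearing θ₂ = (initial bearing from the destination back to the start) + 180° = 114.29°
Δθ = θ₂ − θ₁ = +27.8°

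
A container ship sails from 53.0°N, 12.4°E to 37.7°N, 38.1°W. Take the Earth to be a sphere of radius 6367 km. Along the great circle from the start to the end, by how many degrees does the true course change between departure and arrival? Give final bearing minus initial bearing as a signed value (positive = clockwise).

At departure: θ₁ = atan2(sin Δλ cos φ₂, cos φ₁ sin φ₂ − sin φ₁ cos φ₂ cos Δλ) = 266.82°
At arrival: θ₂ = atan2(sin Δλ cos φ₁, −cos φ₂ sin φ₁ + sin φ₂ cos φ₁ cos Δλ) = 229.42°
Δθ = θ₂ − θ₁ = -37.4°

-37.4°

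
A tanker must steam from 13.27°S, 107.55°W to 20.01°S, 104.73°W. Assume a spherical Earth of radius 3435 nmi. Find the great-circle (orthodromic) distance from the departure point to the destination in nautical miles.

Haversine: a = sin²(Δφ/2)+cos φ₁ cos φ₂ sin²(Δλ/2) = 0.00401;  σ = 2·atan2(√a,√(1−a))
σ = 7.261° → d = Rσ = 3435·0.12672 = 435 nmi

435 nmi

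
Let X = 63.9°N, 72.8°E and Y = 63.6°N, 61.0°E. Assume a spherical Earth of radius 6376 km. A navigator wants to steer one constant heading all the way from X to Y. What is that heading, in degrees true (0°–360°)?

266.7°

Δψ = ln[tan(π/4+φ₂/2)/tan(π/4+φ₁/2)] = -0.0118
Δλ = -0.2059 rad (taken the short way round)
course = atan2(Δλ, Δψ) = 266.71°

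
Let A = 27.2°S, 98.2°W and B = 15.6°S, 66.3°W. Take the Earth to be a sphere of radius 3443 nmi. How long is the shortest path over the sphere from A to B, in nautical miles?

cos σ = sin φ₁ sin φ₂ + cos φ₁ cos φ₂ cos Δλ
      = sin(-27.20°)sin(-15.60°) + cos(-27.20°)cos(-15.60°)cos(31.90°) = 0.8502
σ = 31.767° → d = Rσ = 3443·0.55444 = 1909 nmi

1909 nmi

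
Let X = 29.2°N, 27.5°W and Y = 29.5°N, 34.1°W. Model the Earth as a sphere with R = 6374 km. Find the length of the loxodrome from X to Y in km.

Rhumb course C = atan2(Δλ, Δψ) with Δψ = ln[tan(π/4+φ₂/2)/tan(π/4+φ₁/2)] = +0.0060, Δλ = -0.1152 → C = 272.99°
d = R·|Δφ| / |cos C| = 6374·0.00524 / 0.05208 = 641 km

641 km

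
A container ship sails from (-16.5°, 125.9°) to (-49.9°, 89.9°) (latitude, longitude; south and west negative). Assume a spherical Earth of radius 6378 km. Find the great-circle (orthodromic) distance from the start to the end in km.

4920 km

cos σ = sin φ₁ sin φ₂ + cos φ₁ cos φ₂ cos Δλ
      = sin(-16.50°)sin(-49.90°) + cos(-16.50°)cos(-49.90°)cos(-36.00°) = 0.7169
σ = 44.201° → d = Rσ = 6378·0.77145 = 4920 km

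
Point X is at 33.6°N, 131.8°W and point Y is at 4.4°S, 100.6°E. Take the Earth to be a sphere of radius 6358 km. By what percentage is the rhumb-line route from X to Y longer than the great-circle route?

Great circle: σ = 2.1522 rad → d_gc = Rσ = 13683.4 km
Rhumb: Δφ = -0.6632, Δλ = -2.2270, Δψ = -0.7001, q = Δφ/Δψ = 0.9473 → d_rh = R√(Δφ²+q²Δλ²) = 14060.4 km
Excess = (14060.4 − 13683.4) / 13683.4 = 377.0 / 13683.4 = 2.76% ≈ 2.8%

2.8%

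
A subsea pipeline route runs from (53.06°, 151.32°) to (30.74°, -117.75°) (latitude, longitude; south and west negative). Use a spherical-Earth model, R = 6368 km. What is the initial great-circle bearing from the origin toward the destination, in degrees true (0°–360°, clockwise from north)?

θ = atan2( sin Δλ·cos φ₂ ,  cos φ₁ sin φ₂ − sin φ₁ cos φ₂ cos Δλ )
  = atan2(+0.8594, +0.3183) = 69.67°

69.7°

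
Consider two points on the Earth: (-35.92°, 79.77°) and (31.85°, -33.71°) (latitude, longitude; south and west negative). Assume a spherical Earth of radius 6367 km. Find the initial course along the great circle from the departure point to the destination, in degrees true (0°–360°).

286.4°

N = sin Δλ·cos φ₂ = -0.7791;  D = cos φ₁ sin φ₂ − sin φ₁ cos φ₂ cos Δλ = +0.2288
initial course = atan2(N, D) = 286.37°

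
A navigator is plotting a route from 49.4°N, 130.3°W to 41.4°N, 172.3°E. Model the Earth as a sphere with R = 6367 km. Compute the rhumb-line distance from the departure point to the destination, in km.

Rhumb course C = atan2(Δλ, Δψ) with Δψ = ln[tan(π/4+φ₂/2)/tan(π/4+φ₁/2)] = -0.1994, Δλ = -1.0018 → C = 258.75°
d = R·|Δφ| / |cos C| = 6367·0.13963 / 0.19516 = 4555 km

4555 km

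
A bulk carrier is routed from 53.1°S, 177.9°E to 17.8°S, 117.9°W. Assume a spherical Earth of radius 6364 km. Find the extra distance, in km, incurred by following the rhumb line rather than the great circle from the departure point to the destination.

138 km

Great circle: cos σ = sin φ₁ sin φ₂ + cos φ₁ cos φ₂ cos Δλ,  σ = 1.0549 rad → d_gc = 6713.7 km
Rhumb line: Δψ = +0.7819, q = Δφ/Δψ = 0.7879, d_rh = R√(Δφ²+q²Δλ²) = 6851.3 km
Excess = 6851.3 − 6713.7 = 137.6 ≈ 138 km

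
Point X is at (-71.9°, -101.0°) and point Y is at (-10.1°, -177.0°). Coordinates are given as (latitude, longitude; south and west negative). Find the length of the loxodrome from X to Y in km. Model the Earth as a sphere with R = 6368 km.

Δψ = ln[tan(π/4+φ₂/2)/tan(π/4+φ₁/2)] = +1.6599;  Δφ = +1.0786 rad,  Δλ = -1.3265 rad
q = Δφ/Δψ = 0.6498
d = R·√(Δφ² + q²Δλ²) = 6368·1.38070 = 8792 km

8792 km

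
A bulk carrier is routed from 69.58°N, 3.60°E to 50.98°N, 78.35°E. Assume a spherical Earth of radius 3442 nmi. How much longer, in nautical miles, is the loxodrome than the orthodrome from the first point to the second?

Great circle: cos σ = sin φ₁ sin φ₂ + cos φ₁ cos φ₂ cos Δλ,  σ = 0.6667 rad → d_gc = 2294.7 nmi
Rhumb line: Δψ = -0.6766, q = Δφ/Δψ = 0.4798, d_rh = R√(Δφ²+q²Δλ²) = 2427.0 nmi
Excess = 2427.0 − 2294.7 = 132.3 ≈ 132 nmi

132 nmi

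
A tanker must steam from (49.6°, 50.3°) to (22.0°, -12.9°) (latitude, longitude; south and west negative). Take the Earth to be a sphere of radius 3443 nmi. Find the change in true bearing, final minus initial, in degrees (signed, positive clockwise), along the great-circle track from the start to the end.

Initial bearing θ₁ = atan2(sin Δλ cos φ₂, cos φ₁ sin φ₂ − sin φ₁ cos φ₂ cos Δλ) = 264.78°
Final bearing θ₂ = (initial bearing from the destination back to the start) + 180° = 224.12°
Δθ = θ₂ − θ₁ = -40.7°

-40.7°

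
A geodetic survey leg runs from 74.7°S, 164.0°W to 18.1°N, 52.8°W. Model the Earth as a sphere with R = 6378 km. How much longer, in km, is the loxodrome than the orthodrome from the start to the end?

Great circle: cos σ = sin φ₁ sin φ₂ + cos φ₁ cos φ₂ cos Δλ,  σ = 1.9718 rad → d_gc = 12576.3 km
Rhumb line: Δψ = +2.3288, q = Δφ/Δψ = 0.6955, d_rh = R√(Δφ²+q²Δλ²) = 13447.2 km
Excess = 13447.2 − 12576.3 = 870.9 ≈ 871 km

871 km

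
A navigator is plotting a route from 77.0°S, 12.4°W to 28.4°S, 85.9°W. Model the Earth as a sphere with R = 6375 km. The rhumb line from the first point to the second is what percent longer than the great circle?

Great circle: σ = 1.0244 rad → d_gc = Rσ = 6530.4 km
Rhumb: Δφ = +0.8482, Δλ = -1.2828, Δψ = +1.6548, q = Δφ/Δψ = 0.5126 → d_rh = R√(Δφ²+q²Δλ²) = 6842.0 km
Excess = (6842.0 − 6530.4) / 6530.4 = 311.6 / 6530.4 = 4.77% ≈ 4.8%

4.8%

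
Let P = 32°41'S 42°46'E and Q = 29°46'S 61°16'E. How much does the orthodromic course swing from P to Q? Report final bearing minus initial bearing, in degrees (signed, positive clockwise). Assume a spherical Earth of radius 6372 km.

-9.7°

At departure: θ₁ = atan2(sin Δλ cos φ₂, cos φ₁ sin φ₂ − sin φ₁ cos φ₂ cos Δλ) = 84.47°
At arrival: θ₂ = atan2(sin Δλ cos φ₁, −cos φ₂ sin φ₁ + sin φ₂ cos φ₁ cos Δλ) = 74.82°
Δθ = θ₂ − θ₁ = -9.7°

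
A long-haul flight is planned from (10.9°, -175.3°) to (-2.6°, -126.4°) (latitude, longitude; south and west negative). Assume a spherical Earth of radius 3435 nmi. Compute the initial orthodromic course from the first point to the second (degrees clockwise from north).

102.6°

θ = atan2( sin Δλ·cos φ₂ ,  cos φ₁ sin φ₂ − sin φ₁ cos φ₂ cos Δλ )
  = atan2(+0.7528, -0.1687) = 102.63°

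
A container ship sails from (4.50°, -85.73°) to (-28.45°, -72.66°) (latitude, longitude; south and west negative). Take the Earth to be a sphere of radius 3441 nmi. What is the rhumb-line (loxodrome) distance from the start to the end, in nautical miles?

Rhumb course C = atan2(Δλ, Δψ) with Δψ = ln[tan(π/4+φ₂/2)/tan(π/4+φ₁/2)] = -0.5969, Δλ = +0.2281 → C = 159.09°
d = R·|Δφ| / |cos C| = 3441·0.57509 / 0.93412 = 2118 nmi

2118 nmi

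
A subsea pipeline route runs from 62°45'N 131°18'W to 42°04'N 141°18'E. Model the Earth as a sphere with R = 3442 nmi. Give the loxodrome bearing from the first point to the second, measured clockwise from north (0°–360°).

Δψ = ln[tan(π/4+φ₂/2)/tan(π/4+φ₁/2)] = -0.6065
Δλ = -1.5254 rad (taken the short way round)
course = atan2(Δλ, Δψ) = 248.32°

248.3°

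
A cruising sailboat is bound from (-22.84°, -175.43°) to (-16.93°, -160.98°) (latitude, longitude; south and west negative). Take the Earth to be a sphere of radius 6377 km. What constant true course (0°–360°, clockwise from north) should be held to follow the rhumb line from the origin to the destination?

66.5°

Meridional parts: M(φ₁)=-0.4096, M(φ₂)=-0.2999 → ΔM = +0.1098;  Δλ = +0.2522 rad
tan C = Δλ / ΔM = +2.2979 → C = 66.48°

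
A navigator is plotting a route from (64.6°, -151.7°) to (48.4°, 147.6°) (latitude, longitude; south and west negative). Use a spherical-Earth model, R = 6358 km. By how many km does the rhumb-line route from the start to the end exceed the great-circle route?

136 km

Great circle: cos σ = sin φ₁ sin φ₂ + cos φ₁ cos φ₂ cos Δλ,  σ = 0.6183 rad → d_gc = 3931.0 km
Rhumb line: Δψ = -0.5221, q = Δφ/Δψ = 0.5415, d_rh = R√(Δφ²+q²Δλ²) = 4066.6 km
Excess = 4066.6 − 3931.0 = 135.6 ≈ 136 km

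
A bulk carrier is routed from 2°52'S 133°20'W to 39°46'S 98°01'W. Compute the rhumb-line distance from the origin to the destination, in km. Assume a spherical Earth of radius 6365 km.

5437 km

Rhumb course C = atan2(Δλ, Δψ) with Δψ = ln[tan(π/4+φ₂/2)/tan(π/4+φ₁/2)] = -0.7075, Δλ = +0.6164 → C = 138.94°
d = R·|Δφ| / |cos C| = 6365·0.64403 / 0.75401 = 5437 km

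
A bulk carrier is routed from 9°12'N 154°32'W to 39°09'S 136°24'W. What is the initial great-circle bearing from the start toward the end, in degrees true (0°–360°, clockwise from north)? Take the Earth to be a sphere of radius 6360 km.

N = sin Δλ·cos φ₂ = +0.2414;  D = cos φ₁ sin φ₂ − sin φ₁ cos φ₂ cos Δλ = -0.7411
initial course = atan2(N, D) = 161.96°

162.0°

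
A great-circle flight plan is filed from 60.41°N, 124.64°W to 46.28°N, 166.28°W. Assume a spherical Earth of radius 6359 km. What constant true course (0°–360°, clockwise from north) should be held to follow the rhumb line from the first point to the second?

240.1°

Meridional parts: M(φ₁)=+1.3314, M(φ₂)=+0.9133 → ΔM = -0.4180;  Δλ = -0.7268 rad
tan C = Δλ / ΔM = +1.7385 → C = 240.09°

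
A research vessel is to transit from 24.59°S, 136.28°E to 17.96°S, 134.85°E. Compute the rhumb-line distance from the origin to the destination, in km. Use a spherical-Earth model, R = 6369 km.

Δψ = ln[tan(π/4+φ₂/2)/tan(π/4+φ₁/2)] = +0.1243;  Δφ = +0.1157 rad,  Δλ = -0.0250 rad
q = Δφ/Δψ = 0.9312
d = R·√(Δφ² + q²Δλ²) = 6369·0.11803 = 752 km

752 km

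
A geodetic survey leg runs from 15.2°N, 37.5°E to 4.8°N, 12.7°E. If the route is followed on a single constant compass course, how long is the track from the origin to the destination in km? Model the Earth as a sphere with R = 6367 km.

2946 km

Rhumb course C = atan2(Δλ, Δψ) with Δψ = ln[tan(π/4+φ₂/2)/tan(π/4+φ₁/2)] = -0.1846, Δλ = -0.4328 → C = 246.90°
d = R·|Δφ| / |cos C| = 6367·0.18151 / 0.39227 = 2946 km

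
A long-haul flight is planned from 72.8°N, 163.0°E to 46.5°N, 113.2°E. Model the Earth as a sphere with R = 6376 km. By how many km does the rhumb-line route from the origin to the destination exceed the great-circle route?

93 km

Great circle: cos σ = sin φ₁ sin φ₂ + cos φ₁ cos φ₂ cos Δλ,  σ = 0.6018 rad → d_gc = 3837.1 km
Rhumb line: Δψ = -0.9700, q = Δφ/Δψ = 0.4732, d_rh = R√(Δφ²+q²Δλ²) = 3929.8 km
Excess = 3929.8 − 3837.1 = 92.7 ≈ 93 km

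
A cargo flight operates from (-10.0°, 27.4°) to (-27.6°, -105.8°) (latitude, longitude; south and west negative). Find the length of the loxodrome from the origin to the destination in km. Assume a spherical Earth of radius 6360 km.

14065 km

Rhumb course C = atan2(Δλ, Δψ) with Δψ = ln[tan(π/4+φ₂/2)/tan(π/4+φ₁/2)] = -0.3261, Δλ = -2.3248 → C = 262.02°
d = R·|Δφ| / |cos C| = 6360·0.30718 / 0.13890 = 14065 km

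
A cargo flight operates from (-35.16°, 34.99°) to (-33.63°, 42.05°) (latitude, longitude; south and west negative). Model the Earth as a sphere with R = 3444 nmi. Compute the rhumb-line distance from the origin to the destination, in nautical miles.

Δψ = ln[tan(π/4+φ₂/2)/tan(π/4+φ₁/2)] = +0.0324;  Δφ = +0.0267 rad,  Δλ = +0.1232 rad
q = Δφ/Δψ = 0.8251
d = R·√(Δφ² + q²Δλ²) = 3444·0.10512 = 362 nmi

362 nmi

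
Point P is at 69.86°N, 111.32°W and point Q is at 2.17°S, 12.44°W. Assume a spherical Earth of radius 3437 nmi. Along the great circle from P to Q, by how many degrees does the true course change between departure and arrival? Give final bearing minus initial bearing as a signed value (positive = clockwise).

+77.6°

At departure: θ₁ = atan2(sin Δλ cos φ₂, cos φ₁ sin φ₂ − sin φ₁ cos φ₂ cos Δλ) = 82.40°
At arrival: θ₂ = atan2(sin Δλ cos φ₁, −cos φ₂ sin φ₁ + sin φ₂ cos φ₁ cos Δλ) = 160.03°
Δθ = θ₂ − θ₁ = +77.6°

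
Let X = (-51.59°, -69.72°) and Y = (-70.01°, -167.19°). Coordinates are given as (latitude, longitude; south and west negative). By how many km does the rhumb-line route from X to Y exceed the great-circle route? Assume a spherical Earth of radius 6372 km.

Great circle: cos σ = sin φ₁ sin φ₂ + cos φ₁ cos φ₂ cos Δλ,  σ = 0.7831 rad → d_gc = 4989.6 km
Rhumb line: Δψ = -0.6813, q = Δφ/Δψ = 0.4719, d_rh = R√(Δφ²+q²Δλ²) = 5509.8 km
Excess = 5509.8 − 4989.6 = 520.2 ≈ 520 km

520 km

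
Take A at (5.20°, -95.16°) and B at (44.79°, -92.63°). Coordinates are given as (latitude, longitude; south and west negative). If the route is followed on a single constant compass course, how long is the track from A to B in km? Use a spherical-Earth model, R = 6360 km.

Δψ = ln[tan(π/4+φ₂/2)/tan(π/4+φ₁/2)] = +0.7853;  Δφ = +0.6910 rad,  Δλ = +0.0442 rad
q = Δφ/Δψ = 0.8799
d = R·√(Δφ² + q²Δλ²) = 6360·0.69207 = 4402 km

4402 km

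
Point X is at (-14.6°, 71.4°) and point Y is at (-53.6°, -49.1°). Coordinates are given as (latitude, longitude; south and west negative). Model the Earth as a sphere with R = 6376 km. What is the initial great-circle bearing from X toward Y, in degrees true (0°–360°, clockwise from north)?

210.9°

θ = atan2( sin Δλ·cos φ₂ ,  cos φ₁ sin φ₂ − sin φ₁ cos φ₂ cos Δλ )
  = atan2(-0.5113, -0.8548) = 210.89°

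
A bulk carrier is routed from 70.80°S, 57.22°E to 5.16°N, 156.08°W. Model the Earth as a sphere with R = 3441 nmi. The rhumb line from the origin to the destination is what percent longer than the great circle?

16.1%

Great circle: σ = 1.9377 rad → d_gc = Rσ = 6667.5 nmi
Rhumb: Δφ = +1.3258, Δλ = +2.5604, Δψ = +1.8672, q = Δφ/Δψ = 0.7100 → d_rh = R√(Δφ²+q²Δλ²) = 7742.2 nmi
Excess = (7742.2 − 6667.5) / 6667.5 = 1074.7 / 6667.5 = 16.12% ≈ 16.1%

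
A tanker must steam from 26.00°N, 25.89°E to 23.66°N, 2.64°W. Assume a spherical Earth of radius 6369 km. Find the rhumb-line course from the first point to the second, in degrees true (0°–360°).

Meridional parts: M(φ₁)=+0.4702, M(φ₂)=+0.4252 → ΔM = -0.0450;  Δλ = -0.4979 rad
tan C = Δλ / ΔM = +11.0641 → C = 264.84°

264.8°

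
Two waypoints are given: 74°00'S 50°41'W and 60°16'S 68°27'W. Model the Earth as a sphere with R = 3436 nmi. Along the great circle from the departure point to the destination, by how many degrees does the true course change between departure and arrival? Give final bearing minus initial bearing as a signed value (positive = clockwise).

+16.5°

Initial bearing θ₁ = atan2(sin Δλ cos φ₂, cos φ₁ sin φ₂ − sin φ₁ cos φ₂ cos Δλ) = 324.82°
Final bearing θ₂ = (initial bearing from the destination back to the start) + 180° = 341.32°
Δθ = θ₂ − θ₁ = +16.5°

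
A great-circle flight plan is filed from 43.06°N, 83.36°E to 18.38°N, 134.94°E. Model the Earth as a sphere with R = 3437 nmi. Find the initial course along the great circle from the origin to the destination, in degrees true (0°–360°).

103.0°

N = sin Δλ·cos φ₂ = +0.7435;  D = cos φ₁ sin φ₂ − sin φ₁ cos φ₂ cos Δλ = -0.1723
initial course = atan2(N, D) = 103.04°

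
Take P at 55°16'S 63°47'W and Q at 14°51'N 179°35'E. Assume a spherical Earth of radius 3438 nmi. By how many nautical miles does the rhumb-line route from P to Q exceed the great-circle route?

304 nmi

Great circle: cos σ = sin φ₁ sin φ₂ + cos φ₁ cos φ₂ cos Δλ,  σ = 2.0460 rad → d_gc = 7034.1 nmi
Rhumb line: Δψ = +1.4245, q = Δφ/Δψ = 0.8591, d_rh = R√(Δφ²+q²Δλ²) = 7338.2 nmi
Excess = 7338.2 − 7034.1 = 304.1 ≈ 304 nmi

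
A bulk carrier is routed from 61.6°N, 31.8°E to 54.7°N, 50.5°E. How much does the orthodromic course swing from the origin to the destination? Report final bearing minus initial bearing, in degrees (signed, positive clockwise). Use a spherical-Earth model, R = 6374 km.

+16.0°

Initial bearing θ₁ = atan2(sin Δλ cos φ₂, cos φ₁ sin φ₂ − sin φ₁ cos φ₂ cos Δλ) = 116.73°
Final bearing θ₂ = (initial bearing from the destination back to the start) + 180° = 132.68°
Δθ = θ₂ − θ₁ = +16.0°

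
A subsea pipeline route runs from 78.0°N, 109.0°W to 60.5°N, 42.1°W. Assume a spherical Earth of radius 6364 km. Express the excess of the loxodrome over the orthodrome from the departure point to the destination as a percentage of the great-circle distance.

Great circle: σ = 0.4701 rad → d_gc = Rσ = 2992.0 km
Rhumb: Δφ = -0.3054, Δλ = +1.1676, Δψ = -0.9183, q = Δφ/Δψ = 0.3326 → d_rh = R√(Δφ²+q²Δλ²) = 3144.4 km
Excess = (3144.4 − 2992.0) / 2992.0 = 152.4 / 2992.0 = 5.09% ≈ 5.1%

5.1%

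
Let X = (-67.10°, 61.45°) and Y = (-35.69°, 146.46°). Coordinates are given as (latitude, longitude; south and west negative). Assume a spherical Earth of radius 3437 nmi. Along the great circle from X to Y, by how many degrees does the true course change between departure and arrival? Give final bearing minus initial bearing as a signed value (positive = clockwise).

-73.3°

At departure: θ₁ = atan2(sin Δλ cos φ₂, cos φ₁ sin φ₂ − sin φ₁ cos φ₂ cos Δλ) = 101.32°
At arrival: θ₂ = atan2(sin Δλ cos φ₁, −cos φ₂ sin φ₁ + sin φ₂ cos φ₁ cos Δλ) = 28.02°
Δθ = θ₂ − θ₁ = -73.3°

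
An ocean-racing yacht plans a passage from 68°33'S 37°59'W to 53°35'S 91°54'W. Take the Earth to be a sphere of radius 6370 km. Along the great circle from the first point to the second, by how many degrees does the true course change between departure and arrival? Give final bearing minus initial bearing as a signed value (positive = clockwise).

Initial bearing θ₁ = atan2(sin Δλ cos φ₂, cos φ₁ sin φ₂ − sin φ₁ cos φ₂ cos Δλ) = 273.71°
Final bearing θ₂ = (initial bearing from the destination back to the start) + 180° = 322.07°
Δθ = θ₂ − θ₁ = +48.4°

+48.4°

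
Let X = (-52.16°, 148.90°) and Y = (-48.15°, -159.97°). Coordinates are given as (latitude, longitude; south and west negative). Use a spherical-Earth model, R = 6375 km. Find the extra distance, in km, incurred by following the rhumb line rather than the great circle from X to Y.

74 km

Great circle: cos σ = sin φ₁ sin φ₂ + cos φ₁ cos φ₂ cos Δλ,  σ = 0.5640 rad → d_gc = 3595.6 km
Rhumb line: Δψ = +0.1093, q = Δφ/Δψ = 0.6402, d_rh = R√(Δφ²+q²Δλ²) = 3669.3 km
Excess = 3669.3 − 3595.6 = 73.7 ≈ 74 km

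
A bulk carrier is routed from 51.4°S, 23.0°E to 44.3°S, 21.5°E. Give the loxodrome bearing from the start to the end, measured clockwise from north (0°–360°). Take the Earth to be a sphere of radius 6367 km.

351.9°

Meridional parts: M(φ₁)=-1.0493, M(φ₂)=-0.8642 → ΔM = +0.1851;  Δλ = -0.0262 rad
tan C = Δλ / ΔM = -0.1415 → C = 351.95°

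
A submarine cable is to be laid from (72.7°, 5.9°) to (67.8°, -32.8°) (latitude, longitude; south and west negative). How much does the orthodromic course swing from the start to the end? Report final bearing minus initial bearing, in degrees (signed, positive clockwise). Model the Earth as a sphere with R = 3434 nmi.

Initial bearing θ₁ = atan2(sin Δλ cos φ₂, cos φ₁ sin φ₂ − sin φ₁ cos φ₂ cos Δλ) = 268.49°
Final bearing θ₂ = (initial bearing from the destination back to the start) + 180° = 231.88°
Δθ = θ₂ − θ₁ = -36.6°

-36.6°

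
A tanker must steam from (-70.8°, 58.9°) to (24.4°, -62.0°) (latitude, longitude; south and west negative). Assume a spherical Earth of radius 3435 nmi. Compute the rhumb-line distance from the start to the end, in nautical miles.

7880 nmi

Δψ = ln[tan(π/4+φ₂/2)/tan(π/4+φ₁/2)] = +2.2164;  Δφ = +1.6616 rad,  Δλ = -2.1101 rad
q = Δφ/Δψ = 0.7497
d = R·√(Δφ² + q²Δλ²) = 3435·2.29414 = 7880 nmi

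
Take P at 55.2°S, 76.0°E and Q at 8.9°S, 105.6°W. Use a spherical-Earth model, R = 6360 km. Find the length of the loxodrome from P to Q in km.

16741 km

Rhumb course C = atan2(Δλ, Δψ) with Δψ = ln[tan(π/4+φ₂/2)/tan(π/4+φ₁/2)] = +1.0044, Δλ = +3.1137 → C = 72.12°
d = R·|Δφ| / |cos C| = 6360·0.80809 / 0.30699 = 16741 km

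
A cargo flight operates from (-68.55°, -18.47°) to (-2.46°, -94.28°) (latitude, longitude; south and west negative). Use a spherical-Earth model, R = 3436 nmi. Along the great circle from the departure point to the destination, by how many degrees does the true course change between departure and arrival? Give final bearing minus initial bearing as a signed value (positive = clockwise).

At departure: θ₁ = atan2(sin Δλ cos φ₂, cos φ₁ sin φ₂ − sin φ₁ cos φ₂ cos Δλ) = 282.36°
At arrival: θ₂ = atan2(sin Δλ cos φ₁, −cos φ₂ sin φ₁ + sin φ₂ cos φ₁ cos Δλ) = 339.05°
Δθ = θ₂ − θ₁ = +56.7°

+56.7°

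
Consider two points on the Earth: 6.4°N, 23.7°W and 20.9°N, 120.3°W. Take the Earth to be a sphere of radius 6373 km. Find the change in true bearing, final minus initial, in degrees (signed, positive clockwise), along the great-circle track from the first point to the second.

Initial bearing θ₁ = atan2(sin Δλ cos φ₂, cos φ₁ sin φ₂ − sin φ₁ cos φ₂ cos Δλ) = 291.55°
Final bearing θ₂ = (initial bearing from the destination back to the start) + 180° = 261.65°
Δθ = θ₂ − θ₁ = -29.9°

-29.9°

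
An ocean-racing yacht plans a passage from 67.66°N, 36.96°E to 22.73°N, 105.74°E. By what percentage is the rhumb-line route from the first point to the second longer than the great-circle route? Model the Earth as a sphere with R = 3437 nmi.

Great circle: σ = 1.0653 rad → d_gc = Rσ = 3661.3 nmi
Rhumb: Δφ = -0.7842, Δλ = +1.2004, Δψ = -1.2147, q = Δφ/Δψ = 0.6456 → d_rh = R√(Δφ²+q²Δλ²) = 3789.4 nmi
Excess = (3789.4 − 3661.3) / 3661.3 = 128.1 / 3661.3 = 3.50% ≈ 3.5%

3.5%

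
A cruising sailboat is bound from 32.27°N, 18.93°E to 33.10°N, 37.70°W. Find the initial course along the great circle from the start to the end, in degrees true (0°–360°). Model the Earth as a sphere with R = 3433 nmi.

N = sin Δλ·cos φ₂ = -0.6996;  D = cos φ₁ sin φ₂ − sin φ₁ cos φ₂ cos Δλ = +0.2157
initial course = atan2(N, D) = 287.14°

287.1°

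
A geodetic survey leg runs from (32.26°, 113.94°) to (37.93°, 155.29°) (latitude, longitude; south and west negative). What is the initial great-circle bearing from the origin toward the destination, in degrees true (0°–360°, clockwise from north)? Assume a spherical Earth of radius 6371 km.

68.6°

θ = atan2( sin Δλ·cos φ₂ ,  cos φ₁ sin φ₂ − sin φ₁ cos φ₂ cos Δλ )
  = atan2(+0.5211, +0.2038) = 68.64°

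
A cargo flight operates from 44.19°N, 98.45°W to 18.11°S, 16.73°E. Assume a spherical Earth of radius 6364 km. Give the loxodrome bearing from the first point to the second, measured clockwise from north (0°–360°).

120.5°

Meridional parts: M(φ₁)=+0.8615, M(φ₂)=-0.3215 → ΔM = -1.1830;  Δλ = +2.0103 rad
tan C = Δλ / ΔM = -1.6993 → C = 120.48°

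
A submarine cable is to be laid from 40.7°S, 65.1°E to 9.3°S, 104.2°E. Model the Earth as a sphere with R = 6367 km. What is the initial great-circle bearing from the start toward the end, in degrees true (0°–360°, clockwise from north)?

N = sin Δλ·cos φ₂ = +0.6224;  D = cos φ₁ sin φ₂ − sin φ₁ cos φ₂ cos Δλ = +0.3769
initial course = atan2(N, D) = 58.80°

58.8°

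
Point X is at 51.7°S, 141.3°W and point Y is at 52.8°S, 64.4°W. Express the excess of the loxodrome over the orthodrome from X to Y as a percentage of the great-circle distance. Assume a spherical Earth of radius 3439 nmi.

Great circle: σ = 0.7813 rad → d_gc = Rσ = 2686.7 nmi
Rhumb: Δφ = -0.0192, Δλ = +1.3422, Δψ = -0.0314, q = Δφ/Δψ = 0.6122 → d_rh = R√(Δφ²+q²Δλ²) = 2826.4 nmi
Excess = (2826.4 − 2686.7) / 2686.7 = 139.7 / 2686.7 = 5.20% ≈ 5.2%

5.2%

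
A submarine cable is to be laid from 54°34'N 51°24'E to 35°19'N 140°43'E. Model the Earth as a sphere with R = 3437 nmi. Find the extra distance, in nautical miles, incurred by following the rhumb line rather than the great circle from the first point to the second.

222 nmi

Great circle: cos σ = sin φ₁ sin φ₂ + cos φ₁ cos φ₂ cos Δλ,  σ = 1.0739 rad → d_gc = 3691.12 nmi
Rhumb line: Δψ = -0.4815, q = Δφ/Δψ = 0.6977, d_rh = R√(Δφ²+q²Δλ²) = 3912.64 nmi
Excess = 3912.64 − 3691.12 = 221.52 ≈ 222 nmi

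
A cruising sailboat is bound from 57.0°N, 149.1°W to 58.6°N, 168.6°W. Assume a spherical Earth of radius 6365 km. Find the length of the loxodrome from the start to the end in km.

1168 km

Rhumb course C = atan2(Δλ, Δψ) with Δψ = ln[tan(π/4+φ₂/2)/tan(π/4+φ₁/2)] = +0.0524, Δλ = -0.3403 → C = 278.76°
d = R·|Δφ| / |cos C| = 6365·0.02793 / 0.15221 = 1168 km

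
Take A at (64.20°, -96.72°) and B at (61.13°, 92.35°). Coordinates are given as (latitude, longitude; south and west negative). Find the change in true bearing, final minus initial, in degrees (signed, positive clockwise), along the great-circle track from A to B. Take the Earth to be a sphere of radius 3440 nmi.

-169.8°

Initial bearing θ₁ = atan2(sin Δλ cos φ₂, cos φ₁ sin φ₂ − sin φ₁ cos φ₂ cos Δλ) = 354.63°
Final bearing θ₂ = (initial bearing from the destination back to the start) + 180° = 184.84°
Δθ = θ₂ − θ₁ = -169.8°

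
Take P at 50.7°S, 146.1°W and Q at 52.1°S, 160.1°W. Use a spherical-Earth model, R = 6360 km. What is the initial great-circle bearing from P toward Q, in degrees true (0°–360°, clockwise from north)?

255.5°

θ = atan2( sin Δλ·cos φ₂ ,  cos φ₁ sin φ₂ − sin φ₁ cos φ₂ cos Δλ )
  = atan2(-0.1486, -0.0386) = 255.46°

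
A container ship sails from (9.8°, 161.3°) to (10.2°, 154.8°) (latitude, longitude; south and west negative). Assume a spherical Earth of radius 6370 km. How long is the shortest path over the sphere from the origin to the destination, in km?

cos σ = sin φ₁ sin φ₂ + cos φ₁ cos φ₂ cos Δλ
      = sin(9.80°)sin(10.20°) + cos(9.80°)cos(10.20°)cos(-6.50°) = 0.9937
σ = 6.414° → d = Rσ = 6370·0.11194 = 713 km

713 km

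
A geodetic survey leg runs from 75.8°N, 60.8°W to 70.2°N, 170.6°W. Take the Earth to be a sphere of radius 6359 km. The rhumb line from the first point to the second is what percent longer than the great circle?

Great circle: σ = 0.4865 rad → d_gc = Rσ = 3093.5 km
Rhumb: Δφ = -0.0977, Δλ = -1.9164, Δψ = -0.3373, q = Δφ/Δψ = 0.2897 → d_rh = R√(Δφ²+q²Δλ²) = 3585.2 km
Excess = (3585.2 − 3093.5) / 3093.5 = 491.7 / 3093.5 = 15.89% ≈ 15.9%

15.9%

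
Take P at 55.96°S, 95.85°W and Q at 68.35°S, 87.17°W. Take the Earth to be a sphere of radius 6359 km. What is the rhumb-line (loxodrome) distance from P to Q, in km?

Rhumb course C = atan2(Δλ, Δψ) with Δψ = ln[tan(π/4+φ₂/2)/tan(π/4+φ₁/2)] = -0.4706, Δλ = +0.1515 → C = 162.15°
d = R·|Δφ| / |cos C| = 6359·0.21625 / 0.95189 = 1445 km

1445 km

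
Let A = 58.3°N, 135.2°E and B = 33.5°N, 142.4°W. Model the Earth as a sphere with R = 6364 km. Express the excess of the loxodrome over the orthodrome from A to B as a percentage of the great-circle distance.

5.2%

Great circle: σ = 1.0151 rad → d_gc = Rσ = 6460.0 km
Rhumb: Δφ = -0.4328, Δλ = +1.4382, Δψ = -0.6379, q = Δφ/Δψ = 0.6785 → d_rh = R√(Δφ²+q²Δλ²) = 6793.6 km
Excess = (6793.6 − 6460.0) / 6460.0 = 333.6 / 6460.0 = 5.16% ≈ 5.2%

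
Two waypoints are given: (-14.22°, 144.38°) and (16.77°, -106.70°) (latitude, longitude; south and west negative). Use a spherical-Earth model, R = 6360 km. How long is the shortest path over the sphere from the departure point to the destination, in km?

cos σ = sin φ₁ sin φ₂ + cos φ₁ cos φ₂ cos Δλ
      = sin(-14.22°)sin(16.77°) + cos(-14.22°)cos(16.77°)cos(108.92°) = -0.3718
σ = 111.828° → d = Rσ = 6360·1.95177 = 12413 km

12413 km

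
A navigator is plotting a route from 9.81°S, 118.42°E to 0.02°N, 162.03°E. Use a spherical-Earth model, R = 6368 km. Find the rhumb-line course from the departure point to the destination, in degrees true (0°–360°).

Meridional parts: M(φ₁)=-0.1721, M(φ₂)=+0.0003 → ΔM = +0.1724;  Δλ = +0.7611 rad
tan C = Δλ / ΔM = +4.4147 → C = 77.24°

77.2°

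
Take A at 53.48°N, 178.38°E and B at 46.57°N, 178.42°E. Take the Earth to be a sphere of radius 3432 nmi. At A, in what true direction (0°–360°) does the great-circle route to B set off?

θ = atan2( sin Δλ·cos φ₂ ,  cos φ₁ sin φ₂ − sin φ₁ cos φ₂ cos Δλ )
  = atan2(+0.0005, -0.1203) = 179.77°

179.8°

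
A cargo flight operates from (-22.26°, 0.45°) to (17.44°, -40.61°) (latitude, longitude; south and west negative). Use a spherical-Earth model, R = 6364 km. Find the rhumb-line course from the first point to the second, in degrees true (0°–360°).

Δψ = ln[tan(π/4+φ₂/2)/tan(π/4+φ₁/2)] = +0.7079
Δλ = -0.7166 rad (taken the short way round)
course = atan2(Δλ, Δψ) = 314.65°

314.6°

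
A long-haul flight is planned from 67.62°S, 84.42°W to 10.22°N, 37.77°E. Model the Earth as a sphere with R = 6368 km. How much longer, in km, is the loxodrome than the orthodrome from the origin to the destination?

1041 km

Great circle: cos σ = sin φ₁ sin φ₂ + cos φ₁ cos φ₂ cos Δλ,  σ = 1.9430 rad → d_gc = 12373.1 km
Rhumb line: Δψ = +1.7997, q = Δφ/Δψ = 0.7549, d_rh = R√(Δφ²+q²Δλ²) = 13414.3 km
Excess = 13414.3 − 12373.1 = 1041.2 ≈ 1041 km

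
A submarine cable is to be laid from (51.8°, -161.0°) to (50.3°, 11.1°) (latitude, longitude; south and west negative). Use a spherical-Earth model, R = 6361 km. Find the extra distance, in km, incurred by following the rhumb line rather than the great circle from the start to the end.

3387 km

Great circle: cos σ = sin φ₁ sin φ₂ + cos φ₁ cos φ₂ cos Δλ,  σ = 1.3558 rad → d_gc = 8624.1 km
Rhumb line: Δψ = -0.0417, q = Δφ/Δψ = 0.6286, d_rh = R√(Δφ²+q²Δλ²) = 12011.0 km
Excess = 12011.0 − 8624.1 = 3386.9 ≈ 3387 km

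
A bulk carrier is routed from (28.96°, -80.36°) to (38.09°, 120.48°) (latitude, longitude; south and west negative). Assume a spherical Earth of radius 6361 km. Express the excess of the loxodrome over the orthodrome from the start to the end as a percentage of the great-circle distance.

Great circle: σ = 1.9229 rad → d_gc = Rσ = 12231.6 km
Rhumb: Δφ = +0.1593, Δλ = -2.7779, Δψ = +0.1915, q = Δφ/Δψ = 0.8320 → d_rh = R√(Δφ²+q²Δλ²) = 14736.1 km
Excess = (14736.1 − 12231.6) / 12231.6 = 2504.5 / 12231.6 = 20.48% ≈ 20.5%

20.5%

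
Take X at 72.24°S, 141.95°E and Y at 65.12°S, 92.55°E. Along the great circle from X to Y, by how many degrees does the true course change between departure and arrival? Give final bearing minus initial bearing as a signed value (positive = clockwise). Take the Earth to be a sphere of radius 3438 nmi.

+46.5°

Initial bearing θ₁ = atan2(sin Δλ cos φ₂, cos φ₁ sin φ₂ − sin φ₁ cos φ₂ cos Δλ) = 267.14°
Final bearing θ₂ = (initial bearing from the destination back to the start) + 180° = 313.60°
Δθ = θ₂ − θ₁ = +46.5°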